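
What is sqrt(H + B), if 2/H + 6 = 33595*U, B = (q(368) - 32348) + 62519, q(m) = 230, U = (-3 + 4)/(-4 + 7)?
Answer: sqrt(34274541457991)/33577 ≈ 174.36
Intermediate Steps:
U = 1/3 ≈ 0.33333
B = 30401 (B = (230 - 32348) + 62519 = -32118 + 62519 = 30401)
H = 6/33577 (H = 2/(-6 + 33595*(1/3)) = 2/(-6 + 33595/3) = 2/(33577/3) = 2*(3/33577) = 6/33577 ≈ 0.00017869)
sqrt(H + B) = sqrt(6/33577 + 30401) = sqrt(1020774383/33577) = sqrt(34274541457991)/33577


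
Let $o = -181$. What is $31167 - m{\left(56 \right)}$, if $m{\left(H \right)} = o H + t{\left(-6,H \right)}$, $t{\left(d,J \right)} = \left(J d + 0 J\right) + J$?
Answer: $41583$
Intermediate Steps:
$t{\left(d,J \right)} = J + J d$ ($t{\left(d,J \right)} = \left(J d + 0\right) + J = J d + J = J + J d$)
$m{\left(H \right)} = - 186 H$ ($m{\left(H \right)} = - 181 H + H \left(1 - 6\right) = - 181 H + H \left(-5\right) = - 181 H - 5 H = - 186 H$)
$31167 - m{\left(56 \right)} = 31167 - \left(-186\right) 56 = 31167 - -10416 = 31167 + 10416 = 41583$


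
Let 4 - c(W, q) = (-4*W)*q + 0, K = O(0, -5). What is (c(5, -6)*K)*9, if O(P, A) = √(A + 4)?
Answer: -1044*I ≈ -1044.0*I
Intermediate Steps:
O(P, A) = √(4 + A)
K = I (K = √(4 - 5) = √(-1) = I ≈ 1.0*I)
c(W, q) = 4 + 4*W*q (c(W, q) = 4 - ((-4*W)*q + 0) = 4 - (-4*W*q + 0) = 4 - (-4)*W*q = 4 + 4*W*q)
(c(5, -6)*K)*9 = ((4 + 4*5*(-6))*I)*9 = ((4 - 120)*I)*9 = -116*I*9 = -1044*I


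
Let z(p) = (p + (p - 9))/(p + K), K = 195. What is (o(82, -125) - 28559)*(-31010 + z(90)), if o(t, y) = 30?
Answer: 4423335863/5 ≈ 8.8467e+8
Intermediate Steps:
z(p) = (-9 + 2*p)/(195 + p) (z(p) = (p + (p - 9))/(p + 195) = (p + (-9 + p))/(195 + p) = (-9 + 2*p)/(195 + p))
(o(82, -125) - 28559)*(-31010 + z(90)) = (30 - 28559)*(-31010 + (-9 + 2*90)/(195 + 90)) = -28529*(-31010 + (-9 + 180)/285) = -28529*(-31010 + (1/285)*171) = -28529*(-31010 + ⅗) = -28529*(-155047/5) = 4423335863/5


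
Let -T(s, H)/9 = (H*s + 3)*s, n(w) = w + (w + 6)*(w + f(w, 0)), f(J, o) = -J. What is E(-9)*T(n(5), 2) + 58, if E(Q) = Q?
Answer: 5323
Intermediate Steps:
n(w) = w (n(w) = w + (w + 6)*(w - w) = w + (6 + w)*0 = w + 0 = w)
T(s, H) = -9*s*(3 + H*s) (T(s, H) = -9*(H*s + 3)*s = -9*(3 + H*s)*s = -9*s*(3 + H*s))
E(-9)*T(n(5), 2) + 58 = -(-81)*5*(3 + 2*5) + 58 = -(-81)*5*(3 + 10) + 58 = -(-81)*5*13 + 58 = -9*(-585) + 58 = 5265 + 58 = 5323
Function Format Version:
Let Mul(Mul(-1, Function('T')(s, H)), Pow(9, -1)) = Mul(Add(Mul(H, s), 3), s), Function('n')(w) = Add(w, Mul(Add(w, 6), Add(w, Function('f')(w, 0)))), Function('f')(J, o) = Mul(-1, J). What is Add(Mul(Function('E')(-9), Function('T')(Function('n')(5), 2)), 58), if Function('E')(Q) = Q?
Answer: 5323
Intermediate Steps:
Function('n')(w) = w (Function('n')(w) = Add(w, Mul(Add(w, 6), Add(w, Mul(-1, w)))) = Add(w, Mul(Add(6, w), 0)) = Add(w, 0) = w)
Function('T')(s, H) = Mul(-9, s, Add(3, Mul(H, s))) (Function('T')(s, H) = Mul(-9, Mul(Add(Mul(H, s), 3), s)) = Mul(-9, Mul(Add(3, Mul(H, s)), s)) = Mul(-9, Mul(s, Add(3, Mul(H, s)))) = Mul(-9, s, Add(3, Mul(H, s))))
Add(Mul(Function('E')(-9), Function('T')(Function('n')(5), 2)), 58) = Add(Mul(-9, Mul(-9, 5, Add(3, Mul(2, 5)))), 58) = Add(Mul(-9, Mul(-9, 5, Add(3, 10))), 58) = Add(Mul(-9, Mul(-9, 5, 13)), 58) = Add(Mul(-9, -585), 58) = Add(5265, 58) = 5323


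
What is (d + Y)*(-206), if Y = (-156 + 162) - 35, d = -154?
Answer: 37698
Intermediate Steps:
Y = -29 (Y = 6 - 35 = -29)
(d + Y)*(-206) = (-154 - 29)*(-206) = -183*(-206) = 37698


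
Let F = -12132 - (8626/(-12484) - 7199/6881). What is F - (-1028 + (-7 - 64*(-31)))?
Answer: -561770059451/42951202 ≈ -13079.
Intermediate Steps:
F = -521009368753/42951202 (F = -12132 - (8626*(-1/12484) - 7199*1/6881) = -12132 - (-4313/6242 - 7199/6881) = -12132 - 1*(-74613911/42951202) = -12132 + 74613911/42951202 = -521009368753/42951202 ≈ -12130.)
F - (-1028 + (-7 - 64*(-31))) = -521009368753/42951202 - (-1028 + (-7 - 64*(-31))) = -521009368753/42951202 - (-1028 + (-7 + 1984)) = -521009368753/42951202 - (-1028 + 1977) = -521009368753/42951202 - 1*949 = -521009368753/42951202 - 949 = -561770059451/42951202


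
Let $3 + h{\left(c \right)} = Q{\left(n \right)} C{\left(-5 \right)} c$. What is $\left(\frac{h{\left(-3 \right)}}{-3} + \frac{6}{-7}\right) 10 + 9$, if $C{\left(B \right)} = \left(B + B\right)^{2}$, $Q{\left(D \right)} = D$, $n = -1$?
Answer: $- \frac{6927}{7} \approx -989.57$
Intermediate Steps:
$C{\left(B \right)} = 4 B^{2}$ ($C{\left(B \right)} = \left(2 B\right)^{2} = 4 B^{2}$)
$h{\left(c \right)} = -3 - 100 c$ ($h{\left(c \right)} = -3 + - 4 \left(-5\right)^{2} c = -3 + - 4 \cdot 25 c = -3 + \left(-1\right) 100 c = -3 - 100 c$)
$\left(\frac{h{\left(-3 \right)}}{-3} + \frac{6}{-7}\right) 10 + 9 = \left(\frac{-3 - -300}{-3} + \frac{6}{-7}\right) 10 + 9 = \left(\left(-3 + 300\right) \left(- \frac{1}{3}\right) + 6 \left(- \frac{1}{7}\right)\right) 10 + 9 = \left(297 \left(- \frac{1}{3}\right) - \frac{6}{7}\right) 10 + 9 = \left(-99 - \frac{6}{7}\right) 10 + 9 = \left(- \frac{699}{7}\right) 10 + 9 = - \frac{6990}{7} + 9 = - \frac{6927}{7}$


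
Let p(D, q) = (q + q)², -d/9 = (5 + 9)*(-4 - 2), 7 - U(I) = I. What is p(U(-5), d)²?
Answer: 5226454388736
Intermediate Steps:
U(I) = 7 - I
d = 756 (d = -9*(5 + 9)*(-4 - 2) = -126*(-6) = -9*(-84) = 756)
p(D, q) = 4*q² (p(D, q) = (2*q)² = 4*q²)
p(U(-5), d)² = (4*756²)² = (4*571536)² = 2286144² = 5226454388736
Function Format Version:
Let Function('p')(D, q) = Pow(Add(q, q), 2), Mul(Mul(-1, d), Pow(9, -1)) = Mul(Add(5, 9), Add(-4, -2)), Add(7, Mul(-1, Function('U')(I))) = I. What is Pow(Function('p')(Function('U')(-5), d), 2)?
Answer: 5226454388736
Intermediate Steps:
Function('U')(I) = Add(7, Mul(-1, I))
d = 756 (d = Mul(-9, Mul(Add(5, 9), Add(-4, -2))) = Mul(-9, Mul(14, -6)) = Mul(-9, -84) = 756)
Function('p')(D, q) = Mul(4, Pow(q, 2)) (Function('p')(D, q) = Pow(Mul(2, q), 2) = Mul(4, Pow(q, 2)))
Pow(Function('p')(Function('U')(-5), d), 2) = Pow(Mul(4, Pow(756, 2)), 2) = Pow(Mul(4, 571536), 2) = Pow(2286144, 2) = 5226454388736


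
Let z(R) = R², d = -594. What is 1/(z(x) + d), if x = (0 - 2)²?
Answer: -1/578 ≈ -0.0017301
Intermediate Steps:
x = 4 (x = (-2)² = 4)
1/(z(x) + d) = 1/(4² - 594) = 1/(16 - 594) = 1/(-578) = -1/578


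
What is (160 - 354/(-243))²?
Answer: 171034084/6561 ≈ 26068.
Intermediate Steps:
(160 - 354/(-243))² = (160 - 354*(-1/243))² = (160 + 118/81)² = (13078/81)² = 171034084/6561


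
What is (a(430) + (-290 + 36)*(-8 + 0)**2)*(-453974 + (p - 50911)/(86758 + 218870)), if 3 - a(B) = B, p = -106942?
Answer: 771573866122525/101876 ≈ 7.5737e+9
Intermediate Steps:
a(B) = 3 - B
(a(430) + (-290 + 36)*(-8 + 0)**2)*(-453974 + (p - 50911)/(86758 + 218870)) = ((3 - 1*430) + (-290 + 36)*(-8 + 0)**2)*(-453974 + (-106942 - 50911)/(86758 + 218870)) = ((3 - 430) - 254*(-8)**2)*(-453974 - 157853/305628) = (-427 - 254*64)*(-453974 - 157853*1/305628) = (-427 - 16256)*(-453974 - 157853/305628) = -16683*(-138747323525/305628) = 771573866122525/101876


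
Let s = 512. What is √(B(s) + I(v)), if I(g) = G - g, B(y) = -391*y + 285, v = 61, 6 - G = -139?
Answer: I*√199823 ≈ 447.02*I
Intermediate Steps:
G = 145 (G = 6 - 1*(-139) = 6 + 139 = 145)
B(y) = 285 - 391*y
I(g) = 145 - g
√(B(s) + I(v)) = √((285 - 391*512) + (145 - 1*61)) = √((285 - 200192) + (145 - 61)) = √(-199907 + 84) = √(-199823) = I*√199823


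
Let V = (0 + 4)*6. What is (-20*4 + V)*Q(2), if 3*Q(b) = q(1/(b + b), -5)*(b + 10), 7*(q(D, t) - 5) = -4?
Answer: -992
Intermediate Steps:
q(D, t) = 31/7 (q(D, t) = 5 + (⅐)*(-4) = 5 - 4/7 = 31/7)
Q(b) = 310/21 + 31*b/21 (Q(b) = (31*(b + 10)/7)/3 = (31*(10 + b)/7)/3 = (310/7 + 31*b/7)/3 = 310/21 + 31*b/21)
V = 24 (V = 4*6 = 24)
(-20*4 + V)*Q(2) = (-20*4 + 24)*(310/21 + (31/21)*2) = (-80 + 24)*(310/21 + 62/21) = -56*124/7 = -992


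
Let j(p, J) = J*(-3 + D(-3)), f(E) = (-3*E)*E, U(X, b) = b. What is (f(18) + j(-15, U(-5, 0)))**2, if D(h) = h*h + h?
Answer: 944784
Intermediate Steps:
D(h) = h + h**2 (D(h) = h**2 + h = h + h**2)
f(E) = -3*E**2
j(p, J) = 3*J (j(p, J) = J*(-3 - 3*(1 - 3)) = J*(-3 - 3*(-2)) = J*(-3 + 6) = J*3 = 3*J)
(f(18) + j(-15, U(-5, 0)))**2 = (-3*18**2 + 3*0)**2 = (-3*324 + 0)**2 = (-972 + 0)**2 = (-972)**2 = 944784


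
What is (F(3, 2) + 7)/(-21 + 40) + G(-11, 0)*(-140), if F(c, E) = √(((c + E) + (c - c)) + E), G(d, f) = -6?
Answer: 15967/19 + √7/19 ≈ 840.51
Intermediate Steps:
F(c, E) = √(c + 2*E) (F(c, E) = √(((E + c) + 0) + E) = √((E + c) + E) = √(c + 2*E))
(F(3, 2) + 7)/(-21 + 40) + G(-11, 0)*(-140) = (√(3 + 2*2) + 7)/(-21 + 40) - 6*(-140) = (√(3 + 4) + 7)/19 + 840 = (√7 + 7)*(1/19) + 840 = (7 + √7)*(1/19) + 840 = (7/19 + √7/19) + 840 = 15967/19 + √7/19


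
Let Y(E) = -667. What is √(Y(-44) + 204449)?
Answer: √203782 ≈ 451.42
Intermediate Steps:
√(Y(-44) + 204449) = √(-667 + 204449) = √203782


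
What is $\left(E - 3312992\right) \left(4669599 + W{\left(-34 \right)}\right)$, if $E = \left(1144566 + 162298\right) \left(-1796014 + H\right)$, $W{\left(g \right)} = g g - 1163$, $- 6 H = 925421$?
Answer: $- \frac{35704390383531432512}{3} \approx -1.1901 \cdot 10^{19}$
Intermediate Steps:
$H = - \frac{925421}{6}$ ($H = \left(- \frac{1}{6}\right) 925421 = - \frac{925421}{6} \approx -1.5424 \cdot 10^{5}$)
$W{\left(g \right)} = -1163 + g^{2}$ ($W{\left(g \right)} = g^{2} - 1163 = -1163 + g^{2}$)
$E = - \frac{7646137815160}{3}$ ($E = \left(1144566 + 162298\right) \left(-1796014 - \frac{925421}{6}\right) = 1306864 \left(- \frac{11701505}{6}\right) = - \frac{7646137815160}{3} \approx -2.5487 \cdot 10^{12}$)
$\left(E - 3312992\right) \left(4669599 + W{\left(-34 \right)}\right) = \left(- \frac{7646137815160}{3} - 3312992\right) \left(4669599 - \left(1163 - \left(-34\right)^{2}\right)\right) = - \frac{7646147754136 \left(4669599 + \left(-1163 + 1156\right)\right)}{3} = - \frac{7646147754136 \left(4669599 - 7\right)}{3} = \left(- \frac{7646147754136}{3}\right) 4669592 = - \frac{35704390383531432512}{3}$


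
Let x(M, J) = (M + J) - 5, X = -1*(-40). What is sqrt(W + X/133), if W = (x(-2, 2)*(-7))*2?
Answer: 5*sqrt(49742)/133 ≈ 8.3846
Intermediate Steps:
X = 40
x(M, J) = -5 + J + M (x(M, J) = (J + M) - 5 = -5 + J + M)
W = 70 (W = ((-5 + 2 - 2)*(-7))*2 = -5*(-7)*2 = 35*2 = 70)
sqrt(W + X/133) = sqrt(70 + 40/133) = sqrt(9350/133) = 5*sqrt(49742)/133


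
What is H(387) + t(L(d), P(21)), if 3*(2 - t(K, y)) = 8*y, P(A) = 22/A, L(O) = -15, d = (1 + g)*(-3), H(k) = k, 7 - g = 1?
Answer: 24331/63 ≈ 386.21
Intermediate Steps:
g = 6 (g = 7 - 1*1 = 7 - 1 = 6)
d = -21 (d = (1 + 6)*(-3) = 7*(-3) = -21)
t(K, y) = 2 - 8*y/3
H(387) + t(L(d), P(21)) = 387 + (2 - 176/(3*21)) = 387 + (2 - 8/3*22/21) = 387 + (2 - 176/63) = 387 - 50/63 = 24331/63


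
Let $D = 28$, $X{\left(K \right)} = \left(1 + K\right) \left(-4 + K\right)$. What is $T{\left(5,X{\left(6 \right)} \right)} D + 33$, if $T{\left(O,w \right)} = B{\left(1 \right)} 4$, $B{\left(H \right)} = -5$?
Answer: $-527$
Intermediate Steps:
$T{\left(O,w \right)} = -20$ ($T{\left(O,w \right)} = \left(-5\right) 4 = -20$)
$T{\left(5,X{\left(6 \right)} \right)} D + 33 = \left(-20\right) 28 + 33 = -560 + 33 = -527$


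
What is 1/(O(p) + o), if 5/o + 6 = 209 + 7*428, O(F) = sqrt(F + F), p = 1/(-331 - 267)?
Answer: 4782505/10241076 - 10233601*I*sqrt(299)/10241076 ≈ 0.46699 - 17.279*I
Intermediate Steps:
p = -1/598 (p = 1/(-598) = -1/598 ≈ -0.0016722)
O(F) = sqrt(2)*sqrt(F) (O(F) = sqrt(2*F) = sqrt(2)*sqrt(F))
o = 5/3199 (o = 5/(-6 + (209 + 7*428)) = 5/(-6 + (209 + 2996)) = 5/(-6 + 3205) = 5/3199 ≈ 0.0015630)
1/(O(p) + o) = 1/(sqrt(2)*sqrt(-1/598) + 5/3199) = 1/(sqrt(2)*(I*sqrt(598)/598) + 5/3199) = 1/(I*sqrt(299)/299 + 5/3199) = 1/(5/3199 + I*sqrt(299)/299)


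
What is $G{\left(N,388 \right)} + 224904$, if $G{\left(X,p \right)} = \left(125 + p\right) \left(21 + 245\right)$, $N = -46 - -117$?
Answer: $361362$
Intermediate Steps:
$N = 71$ ($N = -46 + 117 = 71$)
$G{\left(X,p \right)} = 33250 + 266 p$ ($G{\left(X,p \right)} = \left(125 + p\right) 266 = 33250 + 266 p$)
$G{\left(N,388 \right)} + 224904 = \left(33250 + 266 \cdot 388\right) + 224904 = \left(33250 + 103208\right) + 224904 = 136458 + 224904 = 361362$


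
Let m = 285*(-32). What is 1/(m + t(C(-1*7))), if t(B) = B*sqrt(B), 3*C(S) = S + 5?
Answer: -30780/280713601 + 3*I*sqrt(6)/1122854404 ≈ -0.00010965 + 6.5445e-9*I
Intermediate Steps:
m = -9120
C(S) = 5/3 + S/3 (C(S) = (S + 5)/3 = (5 + S)/3 = 5/3 + S/3)
t(B) = B**(3/2)
1/(m + t(C(-1*7))) = 1/(-9120 + (5/3 + (-1*7)/3)**(3/2)) = 1/(-9120 + (5/3 + (1/3)*(-7))**(3/2)) = 1/(-9120 + (5/3 - 7/3)**(3/2)) = 1/(-9120 + (-2/3)**(3/2)) = 1/(-9120 - 2*I*sqrt(6)/9)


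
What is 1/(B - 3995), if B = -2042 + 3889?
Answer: -1/2148 ≈ -0.00046555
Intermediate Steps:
B = 1847
1/(B - 3995) = 1/(1847 - 3995) = 1/(-2148) = -1/2148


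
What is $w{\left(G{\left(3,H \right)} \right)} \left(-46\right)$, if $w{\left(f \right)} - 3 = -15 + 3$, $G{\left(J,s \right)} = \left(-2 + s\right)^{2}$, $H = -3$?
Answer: $414$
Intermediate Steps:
$w{\left(f \right)} = -9$ ($w{\left(f \right)} = 3 + \left(-15 + 3\right) = 3 - 12 = -9$)
$w{\left(G{\left(3,H \right)} \right)} \left(-46\right) = \left(-9\right) \left(-46\right) = 414$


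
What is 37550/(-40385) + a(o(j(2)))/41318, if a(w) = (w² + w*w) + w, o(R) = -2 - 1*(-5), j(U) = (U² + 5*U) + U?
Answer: -310128563/333725486 ≈ -0.92929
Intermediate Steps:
j(U) = U² + 6*U
o(R) = 3 (o(R) = -2 + 5 = 3)
a(w) = w + 2*w² (a(w) = (w² + w²) + w = 2*w² + w = w + 2*w²)
37550/(-40385) + a(o(j(2)))/41318 = 37550/(-40385) + (3*(1 + 2*3))/41318 = 37550*(-1/40385) + (3*(1 + 6))*(1/41318) = -7510/8077 + (3*7)*(1/41318) = -7510/8077 + 21*(1/41318) = -7510/8077 + 21/41318 = -310128563/333725486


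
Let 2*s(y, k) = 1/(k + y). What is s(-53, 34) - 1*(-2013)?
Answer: 76493/38 ≈ 2013.0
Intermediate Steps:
s(y, k) = 1/(2*(k + y))
s(-53, 34) - 1*(-2013) = 1/(2*(34 - 53)) - 1*(-2013) = (1/2)/(-19) + 2013 = (1/2)*(-1/19) + 2013 = -1/38 + 2013 = 76493/38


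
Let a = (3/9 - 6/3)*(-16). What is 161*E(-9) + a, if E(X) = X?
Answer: -4267/3 ≈ -1422.3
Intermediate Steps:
a = 80/3 (a = (3*(⅑) - 6*⅓)*(-16) = (⅓ - 2)*(-16) = -5/3*(-16) = 80/3 ≈ 26.667)
161*E(-9) + a = 161*(-9) + 80/3 = -1449 + 80/3 = -4267/3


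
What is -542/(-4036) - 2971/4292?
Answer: -2416173/4330628 ≈ -0.55793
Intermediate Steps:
-542/(-4036) - 2971/4292 = -542*(-1/4036) - 2971*1/4292 = 271/2018 - 2971/4292 = -2416173/4330628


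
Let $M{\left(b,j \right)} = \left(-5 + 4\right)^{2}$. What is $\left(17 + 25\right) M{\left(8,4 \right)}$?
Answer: $42$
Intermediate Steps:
$M{\left(b,j \right)} = 1$ ($M{\left(b,j \right)} = \left(-1\right)^{2} = 1$)
$\left(17 + 25\right) M{\left(8,4 \right)} = \left(17 + 25\right) 1 = 42 \cdot 1 = 42$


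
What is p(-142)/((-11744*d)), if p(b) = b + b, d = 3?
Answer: 71/8808 ≈ 0.0080609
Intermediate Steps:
p(b) = 2*b
p(-142)/((-11744*d)) = (2*(-142))/((-11744*3)) = -284/(-35232) = -284*(-1/35232) = 71/8808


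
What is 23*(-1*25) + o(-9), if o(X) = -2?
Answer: -577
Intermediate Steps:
23*(-1*25) + o(-9) = 23*(-1*25) - 2 = 23*(-25) - 2 = -575 - 2 = -577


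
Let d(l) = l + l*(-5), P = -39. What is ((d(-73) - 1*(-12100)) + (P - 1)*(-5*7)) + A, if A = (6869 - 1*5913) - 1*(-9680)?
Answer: 24428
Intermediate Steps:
d(l) = -4*l (d(l) = l - 5*l = -4*l)
A = 10636 (A = (6869 - 5913) + 9680 = 956 + 9680 = 10636)
((d(-73) - 1*(-12100)) + (P - 1)*(-5*7)) + A = ((-4*(-73) - 1*(-12100)) + (-39 - 1)*(-5*7)) + 10636 = ((292 + 12100) - 40*(-35)) + 10636 = (12392 + 1400) + 10636 = 13792 + 10636 = 24428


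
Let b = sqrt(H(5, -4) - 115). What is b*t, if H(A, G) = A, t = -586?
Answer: -586*I*sqrt(110) ≈ -6146.0*I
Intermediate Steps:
b = I*sqrt(110) (b = sqrt(5 - 115) = sqrt(-110) = I*sqrt(110) ≈ 10.488*I)
b*t = (I*sqrt(110))*(-586) = -586*I*sqrt(110)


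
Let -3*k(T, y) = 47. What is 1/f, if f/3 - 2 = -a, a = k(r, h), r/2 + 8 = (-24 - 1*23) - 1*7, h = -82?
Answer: 1/53 ≈ 0.018868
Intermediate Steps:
r = -124 (r = -16 + 2*((-24 - 1*23) - 1*7) = -16 + 2*((-24 - 23) - 7) = -16 + 2*(-47 - 7) = -16 + 2*(-54) = -16 - 108 = -124)
k(T, y) = -47/3 (k(T, y) = -1/3*47 = -47/3)
a = -47/3 ≈ -15.667
f = 53 (f = 6 + 3*(-1*(-47/3)) = 6 + 3*(47/3) = 6 + 47 = 53)
1/f = 1/53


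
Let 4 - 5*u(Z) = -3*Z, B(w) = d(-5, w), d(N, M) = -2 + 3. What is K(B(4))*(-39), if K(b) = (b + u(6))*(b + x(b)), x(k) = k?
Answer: -2106/5 ≈ -421.20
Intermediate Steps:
d(N, M) = 1
B(w) = 1
u(Z) = ⅘ + 3*Z/5 (u(Z) = ⅘ - (-3)*Z/5 = ⅘ + 3*Z/5)
K(b) = 2*b*(22/5 + b) (K(b) = (b + (⅘ + (⅗)*6))*(b + b) = (b + (⅘ + 18/5))*(2*b) = (b + 22/5)*(2*b) = (22/5 + b)*(2*b) = 2*b*(22/5 + b))
K(B(4))*(-39) = ((⅖)*1*(22 + 5*1))*(-39) = ((⅖)*1*(22 + 5))*(-39) = ((⅖)*1*27)*(-39) = (54/5)*(-39) = -2106/5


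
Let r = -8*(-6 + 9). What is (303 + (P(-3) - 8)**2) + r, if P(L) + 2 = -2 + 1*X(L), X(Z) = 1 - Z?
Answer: 343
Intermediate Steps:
P(L) = -3 - L (P(L) = -2 + (-2 + 1*(1 - L)) = -2 + (-2 + (1 - L)) = -2 + (-1 - L) = -3 - L)
r = -24 (r = -8*3 = -24)
(303 + (P(-3) - 8)**2) + r = (303 + ((-3 - 1*(-3)) - 8)**2) - 24 = (303 + ((-3 + 3) - 8)**2) - 24 = (303 + (0 - 8)**2) - 24 = (303 + (-8)**2) - 24 = (303 + 64) - 24 = 367 - 24 = 343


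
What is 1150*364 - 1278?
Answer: 417322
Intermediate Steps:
1150*364 - 1278 = 418600 - 1278 = 417322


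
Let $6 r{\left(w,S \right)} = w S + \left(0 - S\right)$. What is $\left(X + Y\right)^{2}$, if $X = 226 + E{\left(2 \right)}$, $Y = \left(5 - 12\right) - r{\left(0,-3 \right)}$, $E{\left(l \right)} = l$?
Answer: $\frac{194481}{4} \approx 48620.0$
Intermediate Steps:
$r{\left(w,S \right)} = - \frac{S}{6} + \frac{S w}{6}$ ($r{\left(w,S \right)} = \frac{w S + \left(0 - S\right)}{6} = \frac{S w - S}{6} = \frac{- S + S w}{6} = - \frac{S}{6} + \frac{S w}{6}$)
$Y = - \frac{15}{2}$ ($Y = \left(5 - 12\right) - \frac{1}{6} \left(-3\right) \left(-1 + 0\right) = \left(5 - 12\right) - \frac{1}{6} \left(-3\right) \left(-1\right) = -7 - \frac{1}{2} = - \frac{15}{2} \approx -7.5$)
$X = 228$ ($X = 226 + 2 = 228$)
$\left(X + Y\right)^{2} = \left(228 - \frac{15}{2}\right)^{2} = \left(\frac{441}{2}\right)^{2} = \frac{194481}{4}$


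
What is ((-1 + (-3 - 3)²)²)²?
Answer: 1500625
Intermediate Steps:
((-1 + (-3 - 3)²)²)² = ((-1 + (-6)²)²)² = ((-1 + 36)²)² = (35²)² = 1225² = 1500625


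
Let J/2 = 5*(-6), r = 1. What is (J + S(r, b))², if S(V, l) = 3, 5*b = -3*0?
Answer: 3249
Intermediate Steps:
b = 0 (b = (-3*0)/5 = (⅕)*0 = 0)
J = -60 (J = 2*(5*(-6)) = 2*(-30) = -60)
(J + S(r, b))² = (-60 + 3)² = (-57)² = 3249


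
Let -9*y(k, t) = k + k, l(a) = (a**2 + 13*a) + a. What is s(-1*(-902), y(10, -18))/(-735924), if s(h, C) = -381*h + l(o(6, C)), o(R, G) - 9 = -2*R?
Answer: 114565/245308 ≈ 0.46703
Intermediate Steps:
o(R, G) = 9 - 2*R
l(a) = a**2 + 14*a
y(k, t) = -2*k/9 (y(k, t) = -(k + k)/9 = -2*k/9)
s(h, C) = -33 - 381*h (s(h, C) = -381*h + (9 - 2*6)*(14 + (9 - 2*6)) = -381*h + (9 - 12)*(14 + (9 - 12)) = -381*h - 3*(14 - 3) = -381*h - 3*11 = -381*h - 33 = -33 - 381*h)
s(-1*(-902), y(10, -18))/(-735924) = (-33 - (-381)*(-902))/(-735924) = (-33 - 381*902)*(-1/735924) = (-33 - 343662)*(-1/735924) = -343695*(-1/735924) = 114565/245308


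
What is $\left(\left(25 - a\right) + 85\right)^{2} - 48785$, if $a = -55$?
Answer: $-21560$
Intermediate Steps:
$\left(\left(25 - a\right) + 85\right)^{2} - 48785 = \left(\left(25 - -55\right) + 85\right)^{2} - 48785 = \left(\left(25 + 55\right) + 85\right)^{2} - 48785 = \left(80 + 85\right)^{2} - 48785 = 165^{2} - 48785 = 27225 - 48785 = -21560$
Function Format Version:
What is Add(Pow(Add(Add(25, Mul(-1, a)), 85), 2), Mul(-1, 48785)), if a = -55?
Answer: -21560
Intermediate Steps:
Add(Pow(Add(Add(25, Mul(-1, a)), 85), 2), Mul(-1, 48785)) = Add(Pow(Add(Add(25, Mul(-1, -55)), 85), 2), Mul(-1, 48785)) = Add(Pow(Add(Add(25, 55), 85), 2), -48785) = Add(Pow(Add(80, 85), 2), -48785) = Add(Pow(165, 2), -48785) = Add(27225, -48785) = -21560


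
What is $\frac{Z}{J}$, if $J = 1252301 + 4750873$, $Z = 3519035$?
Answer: $\frac{3519035}{6003174} \approx 0.5862$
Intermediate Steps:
$J = 6003174$
$\frac{Z}{J} = \frac{3519035}{6003174}$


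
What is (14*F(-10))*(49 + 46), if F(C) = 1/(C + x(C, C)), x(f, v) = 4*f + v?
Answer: -133/6 ≈ -22.167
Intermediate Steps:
x(f, v) = v + 4*f
F(C) = 1/(6*C) (F(C) = 1/(C + (C + 4*C)) = 1/(C + 5*C) = 1/(6*C))
(14*F(-10))*(49 + 46) = (14*((1/6)/(-10)))*(49 + 46) = (14*((1/6)*(-1/10)))*95 = (14*(-1/60))*95 = -7/30*95 = -133/6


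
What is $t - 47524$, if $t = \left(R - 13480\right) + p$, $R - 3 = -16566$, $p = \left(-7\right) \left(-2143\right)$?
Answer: $-62566$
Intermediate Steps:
$p = 15001$
$R = -16563$ ($R = 3 - 16566 = -16563$)
$t = -15042$ ($t = \left(-16563 - 13480\right) + 15001 = -30043 + 15001 = -15042$)
$t - 47524 = -15042 - 47524 = -62566$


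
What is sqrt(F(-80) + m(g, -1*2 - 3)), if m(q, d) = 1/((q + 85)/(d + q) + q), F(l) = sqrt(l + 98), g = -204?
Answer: sqrt(-8886053 + 5423085867*sqrt(2))/42517 ≈ 2.0586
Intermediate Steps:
F(l) = sqrt(98 + l)
m(q, d) = 1/(q + (85 + q)/(d + q)) (m(q, d) = 1/((85 + q)/(d + q) + q) = 1/(q + (85 + q)/(d + q)))
sqrt(F(-80) + m(g, -1*2 - 3)) = sqrt(sqrt(98 - 80) + ((-1*2 - 3) - 204)/(85 - 204 + (-204)**2 + (-1*2 - 3)*(-204))) = sqrt(sqrt(18) + ((-2 - 3) - 204)/(85 - 204 + 41616 + (-2 - 3)*(-204))) = sqrt(3*sqrt(2) + (-5 - 204)/(85 - 204 + 41616 - 5*(-204))) = sqrt(3*sqrt(2) - 209/(85 - 204 + 41616 + 1020)) = sqrt(3*sqrt(2) - 209/42517) = sqrt(-209/42517 + 3*sqrt(2))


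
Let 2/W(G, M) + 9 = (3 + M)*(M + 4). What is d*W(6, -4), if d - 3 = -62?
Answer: 118/9 ≈ 13.111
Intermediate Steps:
d = -59 (d = 3 - 62 = -59)
W(G, M) = 2/(-9 + (3 + M)*(4 + M)) (W(G, M) = 2/(-9 + (3 + M)*(M + 4)) = 2/(-9 + (3 + M)*(4 + M)))
d*W(6, -4) = -118/(3 + (-4)**2 + 7*(-4)) = -118/(3 + 16 - 28) = -118/(-9) = -118*(-1)/9 = -59*(-2/9) = 118/9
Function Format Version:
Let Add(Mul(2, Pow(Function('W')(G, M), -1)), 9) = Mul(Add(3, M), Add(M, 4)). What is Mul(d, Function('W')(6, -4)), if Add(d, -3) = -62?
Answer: Rational(118, 9) ≈ 13.111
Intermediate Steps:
d = -59 (d = Add(3, -62) = -59)
Function('W')(G, M) = Mul(2, Pow(Add(-9, Mul(Add(3, M), Add(4, M))), -1)) (Function('W')(G, M) = Mul(2, Pow(Add(-9, Mul(Add(3, M), Add(M, 4))), -1)) = Mul(2, Pow(Add(-9, Mul(Add(3, M), Add(4, M))), -1)))
Mul(d, Function('W')(6, -4)) = Mul(-59, Mul(2, Pow(Add(3, Pow(-4, 2), Mul(7, -4)), -1))) = Mul(-59, Mul(2, Pow(Add(3, 16, -28), -1))) = Mul(-59, Mul(2, Pow(-9, -1))) = Mul(-59, Mul(2, Rational(-1, 9))) = Mul(-59, Rational(-2, 9)) = Rational(118, 9)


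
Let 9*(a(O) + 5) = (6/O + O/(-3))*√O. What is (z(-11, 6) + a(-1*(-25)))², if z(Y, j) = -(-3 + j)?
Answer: 2845969/18225 ≈ 156.16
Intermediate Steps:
a(O) = -5 + √O*(6/O - O/3)/9 (a(O) = -5 + ((6/O + O/(-3))*√O)/9 = -5 + ((6/O + O*(-⅓))*√O)/9 = -5 + ((6/O - O/3)*√O)/9 = -5 + (√O*(6/O - O/3))/9 = -5 + √O*(6/O - O/3)/9)
z(Y, j) = 3 - j
(z(-11, 6) + a(-1*(-25)))² = ((3 - 1*6) + (-5 - 25^(3/2)/27 + 2/(3*√(-1*(-25)))))² = ((3 - 6) + (-5 - 25^(3/2)/27 + 2/(3*√25)))² = (-3 + (-5 - 1/27*125 + (⅔)*(⅕)))² = (-3 + (-5 - 125/27 + 2/15))² = (-3 - 1282/135)² = (-1687/135)² = 2845969/18225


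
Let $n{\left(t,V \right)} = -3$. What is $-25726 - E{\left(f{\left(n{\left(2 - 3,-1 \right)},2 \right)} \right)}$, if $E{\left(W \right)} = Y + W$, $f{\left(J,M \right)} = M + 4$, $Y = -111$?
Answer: $-25621$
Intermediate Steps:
$f{\left(J,M \right)} = 4 + M$
$E{\left(W \right)} = -111 + W$
$-25726 - E{\left(f{\left(n{\left(2 - 3,-1 \right)},2 \right)} \right)} = -25726 - \left(-111 + \left(4 + 2\right)\right) = -25726 - \left(-111 + 6\right) = -25726 - -105 = -25726 + 105 = -25621$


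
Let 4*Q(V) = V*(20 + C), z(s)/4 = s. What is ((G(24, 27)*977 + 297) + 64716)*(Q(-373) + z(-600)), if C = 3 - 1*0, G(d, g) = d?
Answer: -1608132519/4 ≈ -4.0203e+8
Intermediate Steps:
C = 3 (C = 3 + 0 = 3)
z(s) = 4*s
Q(V) = 23*V/4 (Q(V) = (V*(20 + 3))/4 = (V*23)/4 = (23*V)/4 = 23*V/4)
((G(24, 27)*977 + 297) + 64716)*(Q(-373) + z(-600)) = ((24*977 + 297) + 64716)*((23/4)*(-373) + 4*(-600)) = ((23448 + 297) + 64716)*(-8579/4 - 2400) = (23745 + 64716)*(-18179/4) = 88461*(-18179/4) = -1608132519/4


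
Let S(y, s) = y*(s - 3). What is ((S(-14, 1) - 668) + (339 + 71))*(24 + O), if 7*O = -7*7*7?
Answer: 5750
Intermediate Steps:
S(y, s) = y*(-3 + s)
O = -49 (O = (-7*7*7)/7 = (-49*7)/7 = (⅐)*(-343) = -49)
((S(-14, 1) - 668) + (339 + 71))*(24 + O) = ((-14*(-3 + 1) - 668) + (339 + 71))*(24 - 49) = ((-14*(-2) - 668) + 410)*(-25) = ((28 - 668) + 410)*(-25) = (-640 + 410)*(-25) = -230*(-25) = 5750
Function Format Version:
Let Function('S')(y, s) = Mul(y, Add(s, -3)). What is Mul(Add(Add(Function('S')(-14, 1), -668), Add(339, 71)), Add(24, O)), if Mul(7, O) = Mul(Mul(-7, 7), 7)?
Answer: 5750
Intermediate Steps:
Function('S')(y, s) = Mul(y, Add(-3, s))
O = -49 (O = Mul(Rational(1, 7), Mul(Mul(-7, 7), 7)) = Mul(Rational(1, 7), Mul(-49, 7)) = Mul(Rational(1, 7), -343) = -49)
Mul(Add(Add(Function('S')(-14, 1), -668), Add(339, 71)), Add(24, O)) = Mul(Add(Add(Mul(-14, Add(-3, 1)), -668), Add(339, 71)), Add(24, -49)) = Mul(Add(Add(Mul(-14, -2), -668), 410), -25) = Mul(Add(Add(28, -668), 410), -25) = Mul(Add(-640, 410), -25) = Mul(-230, -25) = 5750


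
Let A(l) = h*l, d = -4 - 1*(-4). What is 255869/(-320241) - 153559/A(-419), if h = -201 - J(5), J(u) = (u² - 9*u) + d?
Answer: -68580736810/24286757199 ≈ -2.8238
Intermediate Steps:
d = 0 (d = -4 + 4 = 0)
J(u) = u² - 9*u (J(u) = (u² - 9*u) + 0 = u² - 9*u)
h = -181 (h = -201 - 5*(-9 + 5) = -201 - 5*(-4) = -201 - 1*(-20) = -201 + 20 = -181)
A(l) = -181*l
255869/(-320241) - 153559/A(-419) = 255869/(-320241) - 153559/((-181*(-419))) = 255869*(-1/320241) - 153559/75839 = -255869/320241 - 153559*1/75839 = -255869/320241 - 153559/75839 = -68580736810/24286757199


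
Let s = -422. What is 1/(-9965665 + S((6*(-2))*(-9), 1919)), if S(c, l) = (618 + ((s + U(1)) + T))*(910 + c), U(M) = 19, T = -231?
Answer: -1/9981953 ≈ -1.0018e-7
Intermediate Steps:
S(c, l) = -14560 - 16*c (S(c, l) = (618 + ((-422 + 19) - 231))*(910 + c) = (618 + (-403 - 231))*(910 + c) = (618 - 634)*(910 + c) = -16*(910 + c) = -14560 - 16*c)
1/(-9965665 + S((6*(-2))*(-9), 1919)) = 1/(-9965665 + (-14560 - 16*6*(-2)*(-9))) = 1/(-9965665 + (-14560 - (-192)*(-9))) = 1/(-9965665 + (-14560 - 16*108)) = 1/(-9965665 + (-14560 - 1728)) = 1/(-9965665 - 16288) = 1/(-9981953) = -1/9981953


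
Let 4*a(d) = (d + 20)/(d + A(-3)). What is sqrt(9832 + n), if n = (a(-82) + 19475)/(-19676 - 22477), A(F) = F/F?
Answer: sqrt(5660091459069126)/758754 ≈ 99.154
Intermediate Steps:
A(F) = 1
a(d) = (20 + d)/(4*(1 + d)) (a(d) = ((d + 20)/(d + 1))/4 = ((20 + d)/(1 + d))/4 = (20 + d)/(4*(1 + d)))
n = -3154981/6828786 (n = ((20 - 82)/(4*(1 - 82)) + 19475)/(-19676 - 22477) = ((1/4)*(-62)/(-81) + 19475)/(-42153) = ((1/4)*(-1/81)*(-62) + 19475)*(-1/42153) = (31/162 + 19475)*(-1/42153) = (3154981/162)*(-1/42153) = -3154981/6828786 ≈ -0.46201)
sqrt(9832 + n) = sqrt(9832 - 3154981/6828786) = sqrt(67137468971/6828786) = sqrt(5660091459069126)/758754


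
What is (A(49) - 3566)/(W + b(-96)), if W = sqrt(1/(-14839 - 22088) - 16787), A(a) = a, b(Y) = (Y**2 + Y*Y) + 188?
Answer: -241822146258/1280337327235 + 10551*I*sqrt(101736929426)/2560674654470 ≈ -0.18887 + 0.0013143*I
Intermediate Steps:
b(Y) = 188 + 2*Y**2 (b(Y) = (Y**2 + Y**2) + 188 = 2*Y**2 + 188 = 188 + 2*Y**2)
W = 5*I*sqrt(101736929426)/12309 (W = sqrt(1/(-36927) - 16787) = sqrt(-1/36927 - 16787) = sqrt(-619893550/36927) = 5*I*sqrt(101736929426)/12309 ≈ 129.56*I)
(A(49) - 3566)/(W + b(-96)) = (49 - 3566)/(5*I*sqrt(101736929426)/12309 + (188 + 2*(-96)**2)) = -3517/(5*I*sqrt(101736929426)/12309 + (188 + 2*9216)) = -3517/(5*I*sqrt(101736929426)/12309 + (188 + 18432)) = -3517/(5*I*sqrt(101736929426)/12309 + 18620) = -3517/(18620 + 5*I*sqrt(101736929426)/12309)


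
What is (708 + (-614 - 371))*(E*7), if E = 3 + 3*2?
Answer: -17451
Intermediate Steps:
E = 9 (E = 3 + 6 = 9)
(708 + (-614 - 371))*(E*7) = (708 + (-614 - 371))*(9*7) = (708 - 985)*63 = -277*63 = -17451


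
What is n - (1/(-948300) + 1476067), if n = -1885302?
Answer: -3187586222699/948300 ≈ -3.3614e+6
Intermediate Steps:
n - (1/(-948300) + 1476067) = -1885302 - (1/(-948300) + 1476067) = -1885302 - (-1/948300 + 1476067) = -1885302 - 1*1399754336099/948300 = -1885302 - 1399754336099/948300 = -3187586222699/948300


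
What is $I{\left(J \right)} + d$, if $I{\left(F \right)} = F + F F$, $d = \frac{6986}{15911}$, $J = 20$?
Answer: $\frac{955658}{2273} \approx 420.44$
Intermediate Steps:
$d = \frac{998}{2273}$ ($d = 6986 \cdot \frac{1}{15911} = \frac{998}{2273} \approx 0.43907$)
$I{\left(F \right)} = F + F^{2}$
$I{\left(J \right)} + d = 20 \left(1 + 20\right) + \frac{998}{2273} = 20 \cdot 21 + \frac{998}{2273} = 420 + \frac{998}{2273} = \frac{955658}{2273}$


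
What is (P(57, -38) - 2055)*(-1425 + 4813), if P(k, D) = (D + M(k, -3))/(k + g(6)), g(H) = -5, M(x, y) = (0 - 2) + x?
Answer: -90496021/13 ≈ -6.9612e+6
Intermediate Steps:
M(x, y) = -2 + x
P(k, D) = (-2 + D + k)/(-5 + k) (P(k, D) = (D + (-2 + k))/(k - 5) = (-2 + D + k)/(-5 + k))
(P(57, -38) - 2055)*(-1425 + 4813) = ((-2 - 38 + 57)/(-5 + 57) - 2055)*(-1425 + 4813) = (17/52 - 2055)*3388 = -106843/52*3388 = -90496021/13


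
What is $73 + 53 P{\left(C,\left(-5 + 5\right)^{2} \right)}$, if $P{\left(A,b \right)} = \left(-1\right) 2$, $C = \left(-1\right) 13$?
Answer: $-33$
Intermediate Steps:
$C = -13$
$P{\left(A,b \right)} = -2$
$73 + 53 P{\left(C,\left(-5 + 5\right)^{2} \right)} = 73 + 53 \left(-2\right) = 73 - 106 = -33$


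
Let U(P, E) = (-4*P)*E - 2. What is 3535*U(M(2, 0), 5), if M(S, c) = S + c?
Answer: -148470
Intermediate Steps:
U(P, E) = -2 - 4*E*P (U(P, E) = -4*E*P - 2 = -2 - 4*E*P)
3535*U(M(2, 0), 5) = 3535*(-2 - 4*5*(2 + 0)) = 3535*(-2 - 4*5*2) = 3535*(-2 - 40) = 3535*(-42) = -148470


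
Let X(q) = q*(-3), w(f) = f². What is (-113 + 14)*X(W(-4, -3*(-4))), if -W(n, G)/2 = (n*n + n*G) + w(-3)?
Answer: 13662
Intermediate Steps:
W(n, G) = -18 - 2*n² - 2*G*n (W(n, G) = -2*((n*n + n*G) + (-3)²) = -2*((n² + G*n) + 9) = -2*(9 + n² + G*n) = -18 - 2*n² - 2*G*n)
X(q) = -3*q
(-113 + 14)*X(W(-4, -3*(-4))) = (-113 + 14)*(-3*(-18 - 2*(-4)² - 2*(-3*(-4))*(-4))) = -(-297)*(-18 - 2*16 - 2*12*(-4)) = -(-297)*(-18 - 32 + 96) = -(-297)*46 = -99*(-138) = 13662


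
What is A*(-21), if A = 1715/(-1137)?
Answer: 12005/379 ≈ 31.675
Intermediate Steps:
A = -1715/1137 (A = 1715*(-1/1137) = -1715/1137 ≈ -1.5084)
A*(-21) = -1715/1137*(-21) = 12005/379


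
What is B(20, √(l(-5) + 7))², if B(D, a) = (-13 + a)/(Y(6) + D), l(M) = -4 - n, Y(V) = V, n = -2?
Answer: (13 - √5)²/676 ≈ 0.17139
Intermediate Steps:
l(M) = -2 (l(M) = -4 - 1*(-2) = -4 + 2 = -2)
B(D, a) = (-13 + a)/(6 + D)
B(20, √(l(-5) + 7))² = ((-13 + √(-2 + 7))/(6 + 20))² = ((-13 + √5)/26)² = (-½ + √5/26)²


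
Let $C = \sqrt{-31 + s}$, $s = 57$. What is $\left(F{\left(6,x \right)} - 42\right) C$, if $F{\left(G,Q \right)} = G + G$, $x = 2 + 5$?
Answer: $- 30 \sqrt{26} \approx -152.97$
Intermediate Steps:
$x = 7$
$F{\left(G,Q \right)} = 2 G$
$C = \sqrt{26}$ ($C = \sqrt{-31 + 57} = \sqrt{26} \approx 5.099$)
$\left(F{\left(6,x \right)} - 42\right) C = \left(2 \cdot 6 - 42\right) \sqrt{26} = \left(12 - 42\right) \sqrt{26} = - 30 \sqrt{26}$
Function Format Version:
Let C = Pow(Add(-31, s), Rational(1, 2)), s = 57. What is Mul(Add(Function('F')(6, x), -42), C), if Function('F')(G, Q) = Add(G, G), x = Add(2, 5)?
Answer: Mul(-30, Pow(26, Rational(1, 2))) ≈ -152.97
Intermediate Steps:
x = 7
Function('F')(G, Q) = Mul(2, G)
C = Pow(26, Rational(1, 2)) (C = Pow(Add(-31, 57), Rational(1, 2)) = Pow(26, Rational(1, 2)) ≈ 5.0990)
Mul(Add(Function('F')(6, x), -42), C) = Mul(Add(Mul(2, 6), -42), Pow(26, Rational(1, 2))) = Mul(Add(12, -42), Pow(26, Rational(1, 2))) = Mul(-30, Pow(26, Rational(1, 2)))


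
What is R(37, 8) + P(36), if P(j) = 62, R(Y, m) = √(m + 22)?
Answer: 62 + √30 ≈ 67.477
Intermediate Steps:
R(Y, m) = √(22 + m)
R(37, 8) + P(36) = √(22 + 8) + 62 = √30 + 62 = 62 + √30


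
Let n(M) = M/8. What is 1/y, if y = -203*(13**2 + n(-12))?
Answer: -2/68005 ≈ -2.9410e-5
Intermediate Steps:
n(M) = M/8 (n(M) = M*(1/8) = M/8)
y = -68005/2 (y = -203*(13**2 + (1/8)*(-12)) = -203*(169 - 3/2) = -203*335/2 = -68005/2 ≈ -34003.)
1/y = 1/(-68005/2) = -2/68005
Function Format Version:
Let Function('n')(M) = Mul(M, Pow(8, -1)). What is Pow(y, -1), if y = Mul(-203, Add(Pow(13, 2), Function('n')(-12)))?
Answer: Rational(-2, 68005) ≈ -2.9410e-5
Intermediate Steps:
Function('n')(M) = Mul(Rational(1, 8), M) (Function('n')(M) = Mul(M, Rational(1, 8)) = Mul(Rational(1, 8), M))
y = Rational(-68005, 2) (y = Mul(-203, Add(Pow(13, 2), Mul(Rational(1, 8), -12))) = Mul(-203, Add(169, Rational(-3, 2))) = Mul(-203, Rational(335, 2)) = Rational(-68005, 2) ≈ -34003.)
Pow(y, -1) = Pow(Rational(-68005, 2), -1) = Rational(-2, 68005)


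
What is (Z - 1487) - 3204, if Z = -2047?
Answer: -6738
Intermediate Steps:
(Z - 1487) - 3204 = (-2047 - 1487) - 3204 = -3534 - 3204 = -6738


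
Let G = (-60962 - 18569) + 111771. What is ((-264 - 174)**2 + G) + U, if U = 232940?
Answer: 457024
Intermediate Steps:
G = 32240 (G = -79531 + 111771 = 32240)
((-264 - 174)**2 + G) + U = ((-264 - 174)**2 + 32240) + 232940 = ((-438)**2 + 32240) + 232940 = (191844 + 32240) + 232940 = 224084 + 232940 = 457024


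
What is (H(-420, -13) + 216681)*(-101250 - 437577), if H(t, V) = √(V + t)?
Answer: -116753573187 - 538827*I*√433 ≈ -1.1675e+11 - 1.1212e+7*I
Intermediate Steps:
(H(-420, -13) + 216681)*(-101250 - 437577) = (√(-13 - 420) + 216681)*(-101250 - 437577) = (√(-433) + 216681)*(-538827) = (I*√433 + 216681)*(-538827) = (216681 + I*√433)*(-538827) = -116753573187 - 538827*I*√433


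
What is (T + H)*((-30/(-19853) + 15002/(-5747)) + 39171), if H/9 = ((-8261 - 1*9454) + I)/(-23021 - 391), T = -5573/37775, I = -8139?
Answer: 184273753817451622931/480497390507930 ≈ 3.8351e+5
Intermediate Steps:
T = -5573/37775 (T = -5573*1/37775 = -5573/37775 ≈ -0.14753)
H = 38781/3902 (H = 9*(((-8261 - 1*9454) - 8139)/(-23021 - 391)) = 9*(((-8261 - 9454) - 8139)/(-23412)) = 9*((-17715 - 8139)*(-1/23412)) = 9*(-25854*(-1/23412)) = 9*(4309/3902) = 38781/3902 ≈ 9.9388)
(T + H)*((-30/(-19853) + 15002/(-5747)) + 39171) = (-5573/37775 + 38781/3902)*((-30/(-19853) + 15002/(-5747)) + 39171) = 1443206429*((-30*(-1/19853) + 15002*(-1/5747)) + 39171)/147398050 = 1443206429*((30/19853 - 15002/5747) + 39171)/147398050 = 1443206429*(-297662296/114095191 + 39171)/147398050 = (1443206429/147398050)*(4468925064365/114095191) = 184273753817451622931/480497390507930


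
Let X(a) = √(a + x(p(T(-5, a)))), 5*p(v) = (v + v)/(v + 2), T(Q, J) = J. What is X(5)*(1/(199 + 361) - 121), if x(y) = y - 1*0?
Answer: -67759*√259/3920 ≈ -278.18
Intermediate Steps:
p(v) = 2*v/(5*(2 + v)) (p(v) = ((v + v)/(v + 2))/5 = ((2*v)/(2 + v))/5 = (2*v/(2 + v))/5 = 2*v/(5*(2 + v)))
x(y) = y (x(y) = y + 0 = y)
X(a) = √(a + 2*a/(5*(2 + a)))
X(5)*(1/(199 + 361) - 121) = (√5*√(5*(12 + 5*5)/(2 + 5))/5)*(1/(199 + 361) - 121) = (√5*√(5*(12 + 25)/7)/5)*(1/560 - 121) = (√5*√(5*(⅐)*37)/5)*(1/560 - 121) = (√5*√(185/7)/5)*(-67759/560) = (√5*(√1295/7)/5)*(-67759/560) = (√259/7)*(-67759/560) = -67759*√259/3920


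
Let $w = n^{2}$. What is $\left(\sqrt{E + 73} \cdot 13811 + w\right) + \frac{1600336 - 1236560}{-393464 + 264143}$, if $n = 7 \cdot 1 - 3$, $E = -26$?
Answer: $\frac{1705360}{129321} + 13811 \sqrt{47} \approx 94697.0$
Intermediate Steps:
$n = 4$ ($n = 7 - 3 = 4$)
$w = 16$ ($w = 4^{2} = 16$)
$\left(\sqrt{E + 73} \cdot 13811 + w\right) + \frac{1600336 - 1236560}{-393464 + 264143} = \left(\sqrt{-26 + 73} \cdot 13811 + 16\right) + \frac{1600336 - 1236560}{-393464 + 264143} = \left(\sqrt{47} \cdot 13811 + 16\right) + \frac{363776}{-129321} = \left(13811 \sqrt{47} + 16\right) + 363776 \left(- \frac{1}{129321}\right) = \left(16 + 13811 \sqrt{47}\right) - \frac{363776}{129321} = \frac{1705360}{129321} + 13811 \sqrt{47}$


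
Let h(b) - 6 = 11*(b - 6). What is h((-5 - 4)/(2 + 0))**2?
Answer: 47961/4 ≈ 11990.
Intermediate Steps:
h(b) = -60 + 11*b (h(b) = 6 + 11*(b - 6) = 6 + 11*(-6 + b) = 6 + (-66 + 11*b) = -60 + 11*b)
h((-5 - 4)/(2 + 0))**2 = (-60 + 11*((-5 - 4)/(2 + 0)))**2 = (-60 + 11*(-9/2))**2 = (-60 - 99/2)**2 = (-219/2)**2 = 47961/4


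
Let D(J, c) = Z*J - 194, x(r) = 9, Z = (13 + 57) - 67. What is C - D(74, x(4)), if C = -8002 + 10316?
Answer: 2286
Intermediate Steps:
Z = 3 (Z = 70 - 67 = 3)
D(J, c) = -194 + 3*J (D(J, c) = 3*J - 194 = -194 + 3*J)
C = 2314
C - D(74, x(4)) = 2314 - (-194 + 3*74) = 2314 - (-194 + 222) = 2314 - 1*28 = 2314 - 28 = 2286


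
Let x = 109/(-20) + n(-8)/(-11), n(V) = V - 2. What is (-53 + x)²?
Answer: 160250281/48400 ≈ 3311.0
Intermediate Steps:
n(V) = -2 + V
x = -999/220 (x = 109/(-20) + (-2 - 8)/(-11) = 109*(-1/20) - 10*(-1/11) = -109/20 + 10/11 = -999/220 ≈ -4.5409)
(-53 + x)² = (-53 - 999/220)² = (-12659/220)² = 160250281/48400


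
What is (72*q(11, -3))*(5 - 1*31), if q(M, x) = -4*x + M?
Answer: -43056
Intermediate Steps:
q(M, x) = M - 4*x
(72*q(11, -3))*(5 - 1*31) = (72*(11 - 4*(-3)))*(5 - 1*31) = (72*(11 + 12))*(5 - 31) = (72*23)*(-26) = 1656*(-26) = -43056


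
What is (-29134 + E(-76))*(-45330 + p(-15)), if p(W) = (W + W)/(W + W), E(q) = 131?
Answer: 1314676987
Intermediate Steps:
p(W) = 1 (p(W) = (2*W)/((2*W)) = (2*W)*(1/(2*W)) = 1)
(-29134 + E(-76))*(-45330 + p(-15)) = (-29134 + 131)*(-45330 + 1) = -29003*(-45329) = 1314676987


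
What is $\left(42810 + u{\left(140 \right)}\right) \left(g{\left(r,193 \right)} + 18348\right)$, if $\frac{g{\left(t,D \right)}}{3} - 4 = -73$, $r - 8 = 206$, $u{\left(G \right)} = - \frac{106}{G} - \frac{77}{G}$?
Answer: $\frac{108722949597}{140} \approx 7.7659 \cdot 10^{8}$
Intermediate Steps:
$u{\left(G \right)} = - \frac{183}{G}$
$r = 214$ ($r = 8 + 206 = 214$)
$g{\left(t,D \right)} = -207$ ($g{\left(t,D \right)} = 12 + 3 \left(-73\right) = 12 - 219 = -207$)
$\left(42810 + u{\left(140 \right)}\right) \left(g{\left(r,193 \right)} + 18348\right) = \left(42810 - \frac{183}{140}\right) \left(-207 + 18348\right) = \left(42810 - \frac{183}{140}\right) 18141 = \frac{5993217}{140} \cdot 18141 = \frac{108722949597}{140}$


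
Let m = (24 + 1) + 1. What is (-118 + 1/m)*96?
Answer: -147216/13 ≈ -11324.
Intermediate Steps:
m = 26 (m = 25 + 1 = 26)
(-118 + 1/m)*96 = (-118 + 1/26)*96 = -3067/26*96 = -147216/13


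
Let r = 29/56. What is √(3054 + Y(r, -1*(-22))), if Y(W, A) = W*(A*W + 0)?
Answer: √9595846/56 ≈ 55.316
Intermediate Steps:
r = 29/56 (r = 29*(1/56) = 29/56 ≈ 0.51786)
Y(W, A) = A*W² (Y(W, A) = W*(A*W) = A*W²)
√(3054 + Y(r, -1*(-22))) = √(3054 + (-1*(-22))*(29/56)²) = √(3054 + 22*(841/3136)) = √(3054 + 9251/1568) = √(4797923/1568) = √9595846/56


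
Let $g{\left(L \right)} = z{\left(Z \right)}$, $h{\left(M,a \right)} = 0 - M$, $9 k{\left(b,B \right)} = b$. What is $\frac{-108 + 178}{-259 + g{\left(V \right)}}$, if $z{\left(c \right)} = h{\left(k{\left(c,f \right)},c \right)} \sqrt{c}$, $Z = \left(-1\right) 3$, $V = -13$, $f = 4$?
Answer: $- \frac{27195}{100622} - \frac{35 i \sqrt{3}}{100622} \approx -0.27027 - 0.00060247 i$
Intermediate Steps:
$k{\left(b,B \right)} = \frac{b}{9}$
$h{\left(M,a \right)} = - M$
$Z = -3$
$z{\left(c \right)} = - \frac{c^{\frac{3}{2}}}{9}$ ($z{\left(c \right)} = - \frac{c}{9} \sqrt{c} = - \frac{c^{\frac{3}{2}}}{9}$)
$g{\left(L \right)} = \frac{i \sqrt{3}}{3}$ ($g{\left(L \right)} = - \frac{\left(-3\right)^{\frac{3}{2}}}{9} = - \frac{\left(-3\right) i \sqrt{3}}{9} = \frac{i \sqrt{3}}{3}$)
$\frac{-108 + 178}{-259 + g{\left(V \right)}} = \frac{-108 + 178}{-259 + \frac{i \sqrt{3}}{3}} = \frac{70}{-259 + \frac{i \sqrt{3}}{3}}$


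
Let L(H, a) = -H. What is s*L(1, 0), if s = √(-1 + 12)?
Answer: -√11 ≈ -3.3166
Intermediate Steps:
s = √11 ≈ 3.3166
s*L(1, 0) = √11*(-1*1) = √11*(-1) = -√11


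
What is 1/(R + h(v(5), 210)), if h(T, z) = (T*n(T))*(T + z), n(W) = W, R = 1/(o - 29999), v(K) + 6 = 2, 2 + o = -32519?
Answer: 62520/206065919 ≈ 0.00030340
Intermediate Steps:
o = -32521 (o = -2 - 32519 = -32521)
v(K) = -4 (v(K) = -6 + 2 = -4)
R = -1/62520 (R = 1/(-32521 - 29999) = 1/(-62520) = -1/62520 ≈ -1.5995e-5)
h(T, z) = T²*(T + z) (h(T, z) = (T*T)*(T + z) = T²*(T + z))
1/(R + h(v(5), 210)) = 1/(-1/62520 + (-4)²*(-4 + 210)) = 1/(-1/62520 + 16*206) = 1/(-1/62520 + 3296) = 1/(206065919/62520) = 62520/206065919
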